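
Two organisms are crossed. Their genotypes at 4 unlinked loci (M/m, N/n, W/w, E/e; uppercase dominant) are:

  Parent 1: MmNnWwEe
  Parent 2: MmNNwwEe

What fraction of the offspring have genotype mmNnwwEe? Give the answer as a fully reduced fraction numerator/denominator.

P(mmNnwwEe) = 1/32

MmNnWwEe gametes: MNWE×1, MNWe×1, MNwE×1, MNwe×1, MnWE×1, MnWe×1, MnwE×1, Mnwe×1, mNWE×1, mNWe×1, mNwE×1, mNwe×1, mnWE×1, mnWe×1, mnwE×1, mnwe×1
MmNNwwEe gametes: MNwE×4, MNwe×4, mNwE×4, mNwe×4
MmNnWwEe×MmNNwwEe grid (16·16=256): MMNNWwEE=4 MMNNWwEe=8 MMNNWwee=4 MMNNwwEE=4 MMNNwwEe=8 MMNNwwee=4 MMNnWwEE=4 MMNnWwEe=8 MMNnWwee=4 MMNnwwEE=4 MMNnwwEe=8 MMNnwwee=4 MmNNWwEE=8 MmNNWwEe=16 MmNNWwee=8 MmNNwwEE=8 MmNNwwEe=16 MmNNwwee=8 MmNnWwEE=8 MmNnWwEe=16 MmNnWwee=8 MmNnwwEE=8 MmNnwwEe=16 MmNnwwee=8 mmNNWwEE=4 mmNNWwEe=8 mmNNWwee=4 mmNNwwEE=4 mmNNwwEe=8 mmNNwwee=4 mmNnWwEE=4 mmNnWwEe=8 mmNnWwee=4 mmNnwwEE=4 mmNnwwEe=8 mmNnwwee=4
mmNnwwEe hits 8/256; gcd=8; 8÷8/256÷8 = 1/32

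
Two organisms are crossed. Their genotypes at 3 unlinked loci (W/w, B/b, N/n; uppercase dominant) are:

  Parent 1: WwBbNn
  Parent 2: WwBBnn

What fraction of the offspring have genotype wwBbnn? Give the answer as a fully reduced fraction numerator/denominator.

WwBbNn gametes: WBN×1, WBn×1, WbN×1, Wbn×1, wBN×1, wBn×1, wbN×1, wbn×1
WwBBnn gametes: WBn×4, wBn×4
WwBbNn×WwBBnn grid (8·8=64): WWBBNn=4 WWBBnn=4 WWBbNn=4 WWBbnn=4 WwBBNn=8 WwBBnn=8 WwBbNn=8 WwBbnn=8 wwBBNn=4 wwBBnn=4 wwBbNn=4 wwBbnn=4
wwBbnn hits 4/64; gcd=4; 4÷4/64÷4 = 1/16

P(wwBbnn) = 1/16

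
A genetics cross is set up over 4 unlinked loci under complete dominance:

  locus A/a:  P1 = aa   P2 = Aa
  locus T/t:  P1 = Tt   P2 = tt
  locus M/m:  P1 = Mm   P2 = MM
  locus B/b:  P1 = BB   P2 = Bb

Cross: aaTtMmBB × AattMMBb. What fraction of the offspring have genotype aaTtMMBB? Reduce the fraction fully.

aaTtMmBB gametes: aTMB×4, aTmB×4, atMB×4, atmB×4
AattMMBb gametes: AtMB×4, AtMb×4, atMB×4, atMb×4
aaTtMmBB×AattMMBb grid (16·16=256): AaTtMMBB=16 AaTtMMBb=16 AaTtMmBB=16 AaTtMmBb=16 AattMMBB=16 AattMMBb=16 AattMmBB=16 AattMmBb=16 aaTtMMBB=16 aaTtMMBb=16 aaTtMmBB=16 aaTtMmBb=16 aattMMBB=16 aattMMBb=16 aattMmBB=16 aattMmBb=16
aaTtMMBB hits 16/256; gcd=16; 16÷16/256÷16 = 1/16

P(aaTtMMBB) = 1/16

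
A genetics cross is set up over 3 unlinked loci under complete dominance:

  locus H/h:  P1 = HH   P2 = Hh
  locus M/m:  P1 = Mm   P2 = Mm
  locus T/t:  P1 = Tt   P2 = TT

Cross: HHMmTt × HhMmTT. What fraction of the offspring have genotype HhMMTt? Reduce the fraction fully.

HHMmTt gametes: HMT×2, HMt×2, HmT×2, Hmt×2
HhMmTT gametes: HMT×2, HmT×2, hMT×2, hmT×2
HHMmTt×HhMmTT grid (8·8=64): HHMMTT=4 HHMMTt=4 HHMmTT=8 HHMmTt=8 HHmmTT=4 HHmmTt=4 HhMMTT=4 HhMMTt=4 HhMmTT=8 HhMmTt=8 HhmmTT=4 HhmmTt=4
HhMMTt hits 4/64; gcd=4; 4÷4/64÷4 = 1/16

P(HhMMTt) = 1/16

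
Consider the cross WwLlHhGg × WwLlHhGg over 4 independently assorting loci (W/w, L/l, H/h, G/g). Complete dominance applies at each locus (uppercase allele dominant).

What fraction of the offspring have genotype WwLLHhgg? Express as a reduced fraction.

P(WwLLHhgg) = 1/64

WwLlHhGg gametes: WLHG×1, WLHg×1, WLhG×1, WLhg×1, WlHG×1, WlHg×1, WlhG×1, Wlhg×1, wLHG×1, wLHg×1, wLhG×1, wLhg×1, wlHG×1, wlHg×1, wlhG×1, wlhg×1
WwLlHhGg gametes: WLHG×1, WLHg×1, WLhG×1, WLhg×1, WlHG×1, WlHg×1, WlhG×1, Wlhg×1, wLHG×1, wLHg×1, wLhG×1, wLhg×1, wlHG×1, wlHg×1, wlhG×1, wlhg×1
WwLlHhGg×WwLlHhGg grid (16·16=256): WWLLHHGG=1 WWLLHHGg=2 WWLLHHgg=1 WWLLHhGG=2 WWLLHhGg=4 WWLLHhgg=2 WWLLhhGG=1 WWLLhhGg=2 WWLLhhgg=1 WWLlHHGG=2 WWLlHHGg=4 WWLlHHgg=2 WWLlHhGG=4 WWLlHhGg=8 WWLlHhgg=4 WWLlhhGG=2 WWLlhhGg=4 WWLlhhgg=2 WWllHHGG=1 WWllHHGg=2 WWllHHgg=1 WWllHhGG=2 WWllHhGg=4 WWllHhgg=2 WWllhhGG=1 WWllhhGg=2 WWllhhgg=1 WwLLHHGG=2 WwLLHHGg=4 WwLLHHgg=2 WwLLHhGG=4 WwLLHhGg=8 WwLLHhgg=4 WwLLhhGG=2 WwLLhhGg=4 WwLLhhgg=2 WwLlHHGG=4 WwLlHHGg=8 WwLlHHgg=4 WwLlHhGG=8 WwLlHhGg=16 WwLlHhgg=8 WwLlhhGG=4 WwLlhhGg=8 WwLlhhgg=4 WwllHHGG=2 WwllHHGg=4 WwllHHgg=2 WwllHhGG=4 WwllHhGg=8 WwllHhgg=4 WwllhhGG=2 WwllhhGg=4 Wwllhhgg=2 wwLLHHGG=1 wwLLHHGg=2 wwLLHHgg=1 wwLLHhGG=2 wwLLHhGg=4 wwLLHhgg=2 wwLLhhGG=1 wwLLhhGg=2 wwLLhhgg=1 wwLlHHGG=2 wwLlHHGg=4 wwLlHHgg=2 wwLlHhGG=4 wwLlHhGg=8 wwLlHhgg=4 wwLlhhGG=2 wwLlhhGg=4 wwLlhhgg=2 wwllHHGG=1 wwllHHGg=2 wwllHHgg=1 wwllHhGG=2 wwllHhGg=4 wwllHhgg=2 wwllhhGG=1 wwllhhGg=2 wwllhhgg=1
WwLLHhgg hits 4/256; gcd=4; 4÷4/256÷4 = 1/64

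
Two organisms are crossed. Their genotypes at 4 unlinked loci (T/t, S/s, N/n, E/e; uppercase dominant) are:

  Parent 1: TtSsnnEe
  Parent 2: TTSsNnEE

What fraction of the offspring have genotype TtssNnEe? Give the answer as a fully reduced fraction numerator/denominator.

P(TtssNnEe) = 1/32

TtSsnnEe gametes: TSnE×2, TSne×2, TsnE×2, Tsne×2, tSnE×2, tSne×2, tsnE×2, tsne×2
TTSsNnEE gametes: TSNE×4, TSnE×4, TsNE×4, TsnE×4
TtSsnnEe×TTSsNnEE grid (16·16=256): TTSSNnEE=8 TTSSNnEe=8 TTSSnnEE=8 TTSSnnEe=8 TTSsNnEE=16 TTSsNnEe=16 TTSsnnEE=16 TTSsnnEe=16 TTssNnEE=8 TTssNnEe=8 TTssnnEE=8 TTssnnEe=8 TtSSNnEE=8 TtSSNnEe=8 TtSSnnEE=8 TtSSnnEe=8 TtSsNnEE=16 TtSsNnEe=16 TtSsnnEE=16 TtSsnnEe=16 TtssNnEE=8 TtssNnEe=8 TtssnnEE=8 TtssnnEe=8
TtssNnEe hits 8/256; gcd=8; 8÷8/256÷8 = 1/32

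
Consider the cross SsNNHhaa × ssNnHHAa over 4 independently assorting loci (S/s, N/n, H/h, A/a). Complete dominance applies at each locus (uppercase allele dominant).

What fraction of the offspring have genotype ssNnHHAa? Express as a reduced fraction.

P(ssNnHHAa) = 1/16

SsNNHhaa gametes: SNHa×4, SNha×4, sNHa×4, sNha×4
ssNnHHAa gametes: sNHA×4, sNHa×4, snHA×4, snHa×4
SsNNHhaa×ssNnHHAa grid (16·16=256): SsNNHHAa=16 SsNNHHaa=16 SsNNHhAa=16 SsNNHhaa=16 SsNnHHAa=16 SsNnHHaa=16 SsNnHhAa=16 SsNnHhaa=16 ssNNHHAa=16 ssNNHHaa=16 ssNNHhAa=16 ssNNHhaa=16 ssNnHHAa=16 ssNnHHaa=16 ssNnHhAa=16 ssNnHhaa=16
ssNnHHAa hits 16/256; gcd=16; 16÷16/256÷16 = 1/16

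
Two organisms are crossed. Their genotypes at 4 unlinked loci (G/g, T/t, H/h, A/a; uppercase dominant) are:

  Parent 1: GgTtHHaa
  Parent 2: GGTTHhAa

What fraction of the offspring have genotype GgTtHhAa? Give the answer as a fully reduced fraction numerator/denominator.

P(GgTtHhAa) = 1/16

GgTtHHaa gametes: GTHa×4, GtHa×4, gTHa×4, gtHa×4
GGTTHhAa gametes: GTHA×4, GTHa×4, GThA×4, GTha×4
GgTtHHaa×GGTTHhAa grid (16·16=256): GGTTHHAa=16 GGTTHHaa=16 GGTTHhAa=16 GGTTHhaa=16 GGTtHHAa=16 GGTtHHaa=16 GGTtHhAa=16 GGTtHhaa=16 GgTTHHAa=16 GgTTHHaa=16 GgTTHhAa=16 GgTTHhaa=16 GgTtHHAa=16 GgTtHHaa=16 GgTtHhAa=16 GgTtHhaa=16
GgTtHhAa hits 16/256; gcd=16; 16÷16/256÷16 = 1/16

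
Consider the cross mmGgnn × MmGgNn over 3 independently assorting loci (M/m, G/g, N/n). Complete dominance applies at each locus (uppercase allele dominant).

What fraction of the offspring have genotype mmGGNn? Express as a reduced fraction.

mmGgnn gametes: mGn×4, mgn×4
MmGgNn gametes: MGN×1, MGn×1, MgN×1, Mgn×1, mGN×1, mGn×1, mgN×1, mgn×1
mmGgnn×MmGgNn grid (8·8=64): MmGGNn=4 MmGGnn=4 MmGgNn=8 MmGgnn=8 MmggNn=4 Mmggnn=4 mmGGNn=4 mmGGnn=4 mmGgNn=8 mmGgnn=8 mmggNn=4 mmggnn=4
mmGGNn hits 4/64; gcd=4; 4÷4/64÷4 = 1/16

P(mmGGNn) = 1/16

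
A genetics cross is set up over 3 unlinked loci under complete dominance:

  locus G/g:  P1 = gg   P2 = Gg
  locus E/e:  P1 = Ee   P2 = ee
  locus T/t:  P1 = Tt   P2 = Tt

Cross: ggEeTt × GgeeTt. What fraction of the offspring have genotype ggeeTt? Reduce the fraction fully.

P(ggeeTt) = 1/8

ggEeTt gametes: gET×2, gEt×2, geT×2, get×2
GgeeTt gametes: GeT×2, Get×2, geT×2, get×2
ggEeTt×GgeeTt grid (8·8=64): GgEeTT=4 GgEeTt=8 GgEett=4 GgeeTT=4 GgeeTt=8 Ggeett=4 ggEeTT=4 ggEeTt=8 ggEett=4 ggeeTT=4 ggeeTt=8 ggeett=4
ggeeTt hits 8/64; gcd=8; 8÷8/64÷8 = 1/8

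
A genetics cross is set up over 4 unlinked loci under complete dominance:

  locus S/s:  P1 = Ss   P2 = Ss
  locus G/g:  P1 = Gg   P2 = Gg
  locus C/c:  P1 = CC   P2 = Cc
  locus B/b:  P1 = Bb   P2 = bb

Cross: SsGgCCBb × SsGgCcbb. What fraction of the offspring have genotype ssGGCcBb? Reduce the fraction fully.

SsGgCCBb gametes: SGCB×2, SGCb×2, SgCB×2, SgCb×2, sGCB×2, sGCb×2, sgCB×2, sgCb×2
SsGgCcbb gametes: SGCb×2, SGcb×2, SgCb×2, Sgcb×2, sGCb×2, sGcb×2, sgCb×2, sgcb×2
SsGgCCBb×SsGgCcbb grid (16·16=256): SSGGCCBb=4 SSGGCCbb=4 SSGGCcBb=4 SSGGCcbb=4 SSGgCCBb=8 SSGgCCbb=8 SSGgCcBb=8 SSGgCcbb=8 SSggCCBb=4 SSggCCbb=4 SSggCcBb=4 SSggCcbb=4 SsGGCCBb=8 SsGGCCbb=8 SsGGCcBb=8 SsGGCcbb=8 SsGgCCBb=16 SsGgCCbb=16 SsGgCcBb=16 SsGgCcbb=16 SsggCCBb=8 SsggCCbb=8 SsggCcBb=8 SsggCcbb=8 ssGGCCBb=4 ssGGCCbb=4 ssGGCcBb=4 ssGGCcbb=4 ssGgCCBb=8 ssGgCCbb=8 ssGgCcBb=8 ssGgCcbb=8 ssggCCBb=4 ssggCCbb=4 ssggCcBb=4 ssggCcbb=4
ssGGCcBb hits 4/256; gcd=4; 4÷4/256÷4 = 1/64

P(ssGGCcBb) = 1/64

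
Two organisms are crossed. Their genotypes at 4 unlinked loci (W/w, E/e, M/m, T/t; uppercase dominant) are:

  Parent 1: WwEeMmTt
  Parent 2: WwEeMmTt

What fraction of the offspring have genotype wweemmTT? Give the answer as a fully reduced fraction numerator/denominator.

P(wweemmTT) = 1/256

WwEeMmTt gametes: WEMT×1, WEMt×1, WEmT×1, WEmt×1, WeMT×1, WeMt×1, WemT×1, Wemt×1, wEMT×1, wEMt×1, wEmT×1, wEmt×1, weMT×1, weMt×1, wemT×1, wemt×1
WwEeMmTt gametes: WEMT×1, WEMt×1, WEmT×1, WEmt×1, WeMT×1, WeMt×1, WemT×1, Wemt×1, wEMT×1, wEMt×1, wEmT×1, wEmt×1, weMT×1, weMt×1, wemT×1, wemt×1
WwEeMmTt×WwEeMmTt grid (16·16=256): WWEEMMTT=1 WWEEMMTt=2 WWEEMMtt=1 WWEEMmTT=2 WWEEMmTt=4 WWEEMmtt=2 WWEEmmTT=1 WWEEmmTt=2 WWEEmmtt=1 WWEeMMTT=2 WWEeMMTt=4 WWEeMMtt=2 WWEeMmTT=4 WWEeMmTt=8 WWEeMmtt=4 WWEemmTT=2 WWEemmTt=4 WWEemmtt=2 WWeeMMTT=1 WWeeMMTt=2 WWeeMMtt=1 WWeeMmTT=2 WWeeMmTt=4 WWeeMmtt=2 WWeemmTT=1 WWeemmTt=2 WWeemmtt=1 WwEEMMTT=2 WwEEMMTt=4 WwEEMMtt=2 WwEEMmTT=4 WwEEMmTt=8 WwEEMmtt=4 WwEEmmTT=2 WwEEmmTt=4 WwEEmmtt=2 WwEeMMTT=4 WwEeMMTt=8 WwEeMMtt=4 WwEeMmTT=8 WwEeMmTt=16 WwEeMmtt=8 WwEemmTT=4 WwEemmTt=8 WwEemmtt=4 WweeMMTT=2 WweeMMTt=4 WweeMMtt=2 WweeMmTT=4 WweeMmTt=8 WweeMmtt=4 WweemmTT=2 WweemmTt=4 Wweemmtt=2 wwEEMMTT=1 wwEEMMTt=2 wwEEMMtt=1 wwEEMmTT=2 wwEEMmTt=4 wwEEMmtt=2 wwEEmmTT=1 wwEEmmTt=2 wwEEmmtt=1 wwEeMMTT=2 wwEeMMTt=4 wwEeMMtt=2 wwEeMmTT=4 wwEeMmTt=8 wwEeMmtt=4 wwEemmTT=2 wwEemmTt=4 wwEemmtt=2 wweeMMTT=1 wweeMMTt=2 wweeMMtt=1 wweeMmTT=2 wweeMmTt=4 wweeMmtt=2 wweemmTT=1 wweemmTt=2 wweemmtt=1
wweemmTT hits 1/256; gcd=1; 1÷1/256÷1 = 1/256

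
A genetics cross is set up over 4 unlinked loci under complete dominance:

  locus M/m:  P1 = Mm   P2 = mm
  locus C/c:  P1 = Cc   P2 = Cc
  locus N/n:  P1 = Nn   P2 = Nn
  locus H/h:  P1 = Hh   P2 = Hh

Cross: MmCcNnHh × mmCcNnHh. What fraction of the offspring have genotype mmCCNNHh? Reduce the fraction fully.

MmCcNnHh gametes: MCNH×1, MCNh×1, MCnH×1, MCnh×1, McNH×1, McNh×1, McnH×1, Mcnh×1, mCNH×1, mCNh×1, mCnH×1, mCnh×1, mcNH×1, mcNh×1, mcnH×1, mcnh×1
mmCcNnHh gametes: mCNH×2, mCNh×2, mCnH×2, mCnh×2, mcNH×2, mcNh×2, mcnH×2, mcnh×2
MmCcNnHh×mmCcNnHh grid (16·16=256): MmCCNNHH=2 MmCCNNHh=4 MmCCNNhh=2 MmCCNnHH=4 MmCCNnHh=8 MmCCNnhh=4 MmCCnnHH=2 MmCCnnHh=4 MmCCnnhh=2 MmCcNNHH=4 MmCcNNHh=8 MmCcNNhh=4 MmCcNnHH=8 MmCcNnHh=16 MmCcNnhh=8 MmCcnnHH=4 MmCcnnHh=8 MmCcnnhh=4 MmccNNHH=2 MmccNNHh=4 MmccNNhh=2 MmccNnHH=4 MmccNnHh=8 MmccNnhh=4 MmccnnHH=2 MmccnnHh=4 Mmccnnhh=2 mmCCNNHH=2 mmCCNNHh=4 mmCCNNhh=2 mmCCNnHH=4 mmCCNnHh=8 mmCCNnhh=4 mmCCnnHH=2 mmCCnnHh=4 mmCCnnhh=2 mmCcNNHH=4 mmCcNNHh=8 mmCcNNhh=4 mmCcNnHH=8 mmCcNnHh=16 mmCcNnhh=8 mmCcnnHH=4 mmCcnnHh=8 mmCcnnhh=4 mmccNNHH=2 mmccNNHh=4 mmccNNhh=2 mmccNnHH=4 mmccNnHh=8 mmccNnhh=4 mmccnnHH=2 mmccnnHh=4 mmccnnhh=2
mmCCNNHh hits 4/256; gcd=4; 4÷4/256÷4 = 1/64

P(mmCCNNHh) = 1/64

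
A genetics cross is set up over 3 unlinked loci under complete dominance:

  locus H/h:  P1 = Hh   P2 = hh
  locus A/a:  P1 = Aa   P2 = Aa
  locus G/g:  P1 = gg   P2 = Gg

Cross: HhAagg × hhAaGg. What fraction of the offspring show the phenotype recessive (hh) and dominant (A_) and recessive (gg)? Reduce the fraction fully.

P(hh A_ gg) = 3/16

HhAagg gametes: HAg×2, Hag×2, hAg×2, hag×2
hhAaGg gametes: hAG×2, hAg×2, haG×2, hag×2
HhAagg×hhAaGg grid (8·8=64): HhAAGg=4 HhAAgg=4 HhAaGg=8 HhAagg=8 HhaaGg=4 Hhaagg=4 hhAAGg=4 hhAAgg=4 hhAaGg=8 hhAagg=8 hhaaGg=4 hhaagg=4
hh A_ gg hits 12/64; gcd=4; 12÷4/64÷4 = 3/16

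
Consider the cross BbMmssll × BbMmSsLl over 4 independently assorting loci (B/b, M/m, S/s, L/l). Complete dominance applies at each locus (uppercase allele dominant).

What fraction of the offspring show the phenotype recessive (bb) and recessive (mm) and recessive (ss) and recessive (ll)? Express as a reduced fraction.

BbMmssll gametes: BMsl×4, Bmsl×4, bMsl×4, bmsl×4
BbMmSsLl gametes: BMSL×1, BMSl×1, BMsL×1, BMsl×1, BmSL×1, BmSl×1, BmsL×1, Bmsl×1, bMSL×1, bMSl×1, bMsL×1, bMsl×1, bmSL×1, bmSl×1, bmsL×1, bmsl×1
BbMmssll×BbMmSsLl grid (16·16=256): BBMMSsLl=4 BBMMSsll=4 BBMMssLl=4 BBMMssll=4 BBMmSsLl=8 BBMmSsll=8 BBMmssLl=8 BBMmssll=8 BBmmSsLl=4 BBmmSsll=4 BBmmssLl=4 BBmmssll=4 BbMMSsLl=8 BbMMSsll=8 BbMMssLl=8 BbMMssll=8 BbMmSsLl=16 BbMmSsll=16 BbMmssLl=16 BbMmssll=16 BbmmSsLl=8 BbmmSsll=8 BbmmssLl=8 Bbmmssll=8 bbMMSsLl=4 bbMMSsll=4 bbMMssLl=4 bbMMssll=4 bbMmSsLl=8 bbMmSsll=8 bbMmssLl=8 bbMmssll=8 bbmmSsLl=4 bbmmSsll=4 bbmmssLl=4 bbmmssll=4
bb mm ss ll hits 4/256; gcd=4; 4÷4/256÷4 = 1/64

P(bb mm ss ll) = 1/64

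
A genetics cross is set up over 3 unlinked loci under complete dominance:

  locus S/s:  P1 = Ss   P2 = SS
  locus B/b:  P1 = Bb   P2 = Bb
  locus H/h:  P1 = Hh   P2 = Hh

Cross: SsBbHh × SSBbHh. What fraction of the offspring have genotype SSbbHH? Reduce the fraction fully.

P(SSbbHH) = 1/32

SsBbHh gametes: SBH×1, SBh×1, SbH×1, Sbh×1, sBH×1, sBh×1, sbH×1, sbh×1
SSBbHh gametes: SBH×2, SBh×2, SbH×2, Sbh×2
SsBbHh×SSBbHh grid (8·8=64): SSBBHH=2 SSBBHh=4 SSBBhh=2 SSBbHH=4 SSBbHh=8 SSBbhh=4 SSbbHH=2 SSbbHh=4 SSbbhh=2 SsBBHH=2 SsBBHh=4 SsBBhh=2 SsBbHH=4 SsBbHh=8 SsBbhh=4 SsbbHH=2 SsbbHh=4 Ssbbhh=2
SSbbHH hits 2/64; gcd=2; 2÷2/64÷2 = 1/32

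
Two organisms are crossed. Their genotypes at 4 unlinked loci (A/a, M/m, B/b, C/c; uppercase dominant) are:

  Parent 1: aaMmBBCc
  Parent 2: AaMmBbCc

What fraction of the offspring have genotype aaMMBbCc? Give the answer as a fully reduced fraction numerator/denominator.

aaMmBBCc gametes: aMBC×4, aMBc×4, amBC×4, amBc×4
AaMmBbCc gametes: AMBC×1, AMBc×1, AMbC×1, AMbc×1, AmBC×1, AmBc×1, AmbC×1, Ambc×1, aMBC×1, aMBc×1, aMbC×1, aMbc×1, amBC×1, amBc×1, ambC×1, ambc×1
aaMmBBCc×AaMmBbCc grid (16·16=256): AaMMBBCC=4 AaMMBBCc=8 AaMMBBcc=4 AaMMBbCC=4 AaMMBbCc=8 AaMMBbcc=4 AaMmBBCC=8 AaMmBBCc=16 AaMmBBcc=8 AaMmBbCC=8 AaMmBbCc=16 AaMmBbcc=8 AammBBCC=4 AammBBCc=8 AammBBcc=4 AammBbCC=4 AammBbCc=8 AammBbcc=4 aaMMBBCC=4 aaMMBBCc=8 aaMMBBcc=4 aaMMBbCC=4 aaMMBbCc=8 aaMMBbcc=4 aaMmBBCC=8 aaMmBBCc=16 aaMmBBcc=8 aaMmBbCC=8 aaMmBbCc=16 aaMmBbcc=8 aammBBCC=4 aammBBCc=8 aammBBcc=4 aammBbCC=4 aammBbCc=8 aammBbcc=4
aaMMBbCc hits 8/256; gcd=8; 8÷8/256÷8 = 1/32

P(aaMMBbCc) = 1/32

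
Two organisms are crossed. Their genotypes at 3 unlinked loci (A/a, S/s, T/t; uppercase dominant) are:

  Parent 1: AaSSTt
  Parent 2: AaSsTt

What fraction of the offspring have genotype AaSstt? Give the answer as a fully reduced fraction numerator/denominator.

P(AaSstt) = 1/16

AaSSTt gametes: AST×2, ASt×2, aST×2, aSt×2
AaSsTt gametes: AST×1, ASt×1, AsT×1, Ast×1, aST×1, aSt×1, asT×1, ast×1
AaSSTt×AaSsTt grid (8·8=64): AASSTT=2 AASSTt=4 AASStt=2 AASsTT=2 AASsTt=4 AASstt=2 AaSSTT=4 AaSSTt=8 AaSStt=4 AaSsTT=4 AaSsTt=8 AaSstt=4 aaSSTT=2 aaSSTt=4 aaSStt=2 aaSsTT=2 aaSsTt=4 aaSstt=2
AaSstt hits 4/64; gcd=4; 4÷4/64÷4 = 1/16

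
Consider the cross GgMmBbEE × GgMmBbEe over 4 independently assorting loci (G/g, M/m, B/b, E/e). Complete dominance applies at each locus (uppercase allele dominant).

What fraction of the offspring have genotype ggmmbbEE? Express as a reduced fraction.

GgMmBbEE gametes: GMBE×2, GMbE×2, GmBE×2, GmbE×2, gMBE×2, gMbE×2, gmBE×2, gmbE×2
GgMmBbEe gametes: GMBE×1, GMBe×1, GMbE×1, GMbe×1, GmBE×1, GmBe×1, GmbE×1, Gmbe×1, gMBE×1, gMBe×1, gMbE×1, gMbe×1, gmBE×1, gmBe×1, gmbE×1, gmbe×1
GgMmBbEE×GgMmBbEe grid (16·16=256): GGMMBBEE=2 GGMMBBEe=2 GGMMBbEE=4 GGMMBbEe=4 GGMMbbEE=2 GGMMbbEe=2 GGMmBBEE=4 GGMmBBEe=4 GGMmBbEE=8 GGMmBbEe=8 GGMmbbEE=4 GGMmbbEe=4 GGmmBBEE=2 GGmmBBEe=2 GGmmBbEE=4 GGmmBbEe=4 GGmmbbEE=2 GGmmbbEe=2 GgMMBBEE=4 GgMMBBEe=4 GgMMBbEE=8 GgMMBbEe=8 GgMMbbEE=4 GgMMbbEe=4 GgMmBBEE=8 GgMmBBEe=8 GgMmBbEE=16 GgMmBbEe=16 GgMmbbEE=8 GgMmbbEe=8 GgmmBBEE=4 GgmmBBEe=4 GgmmBbEE=8 GgmmBbEe=8 GgmmbbEE=4 GgmmbbEe=4 ggMMBBEE=2 ggMMBBEe=2 ggMMBbEE=4 ggMMBbEe=4 ggMMbbEE=2 ggMMbbEe=2 ggMmBBEE=4 ggMmBBEe=4 ggMmBbEE=8 ggMmBbEe=8 ggMmbbEE=4 ggMmbbEe=4 ggmmBBEE=2 ggmmBBEe=2 ggmmBbEE=4 ggmmBbEe=4 ggmmbbEE=2 ggmmbbEe=2
ggmmbbEE hits 2/256; gcd=2; 2÷2/256÷2 = 1/128

P(ggmmbbEE) = 1/128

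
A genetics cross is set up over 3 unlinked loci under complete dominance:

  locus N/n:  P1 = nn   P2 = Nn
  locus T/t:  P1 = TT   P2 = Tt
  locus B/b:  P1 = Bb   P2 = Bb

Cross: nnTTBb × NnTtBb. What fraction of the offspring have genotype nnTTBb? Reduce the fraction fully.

nnTTBb gametes: nTB×4, nTb×4
NnTtBb gametes: NTB×1, NTb×1, NtB×1, Ntb×1, nTB×1, nTb×1, ntB×1, ntb×1
nnTTBb×NnTtBb grid (8·8=64): NnTTBB=4 NnTTBb=8 NnTTbb=4 NnTtBB=4 NnTtBb=8 NnTtbb=4 nnTTBB=4 nnTTBb=8 nnTTbb=4 nnTtBB=4 nnTtBb=8 nnTtbb=4
nnTTBb hits 8/64; gcd=8; 8÷8/64÷8 = 1/8

P(nnTTBb) = 1/8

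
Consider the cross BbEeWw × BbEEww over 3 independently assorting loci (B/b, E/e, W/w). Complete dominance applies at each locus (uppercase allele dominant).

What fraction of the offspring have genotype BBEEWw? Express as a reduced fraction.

BbEeWw gametes: BEW×1, BEw×1, BeW×1, Bew×1, bEW×1, bEw×1, beW×1, bew×1
BbEEww gametes: BEw×4, bEw×4
BbEeWw×BbEEww grid (8·8=64): BBEEWw=4 BBEEww=4 BBEeWw=4 BBEeww=4 BbEEWw=8 BbEEww=8 BbEeWw=8 BbEeww=8 bbEEWw=4 bbEEww=4 bbEeWw=4 bbEeww=4
BBEEWw hits 4/64; gcd=4; 4÷4/64÷4 = 1/16

P(BBEEWw) = 1/16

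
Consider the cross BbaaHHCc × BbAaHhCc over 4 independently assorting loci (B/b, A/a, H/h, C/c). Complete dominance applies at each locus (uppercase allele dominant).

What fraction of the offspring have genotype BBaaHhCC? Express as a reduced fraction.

BbaaHHCc gametes: BaHC×4, BaHc×4, baHC×4, baHc×4
BbAaHhCc gametes: BAHC×1, BAHc×1, BAhC×1, BAhc×1, BaHC×1, BaHc×1, BahC×1, Bahc×1, bAHC×1, bAHc×1, bAhC×1, bAhc×1, baHC×1, baHc×1, bahC×1, bahc×1
BbaaHHCc×BbAaHhCc grid (16·16=256): BBAaHHCC=4 BBAaHHCc=8 BBAaHHcc=4 BBAaHhCC=4 BBAaHhCc=8 BBAaHhcc=4 BBaaHHCC=4 BBaaHHCc=8 BBaaHHcc=4 BBaaHhCC=4 BBaaHhCc=8 BBaaHhcc=4 BbAaHHCC=8 BbAaHHCc=16 BbAaHHcc=8 BbAaHhCC=8 BbAaHhCc=16 BbAaHhcc=8 BbaaHHCC=8 BbaaHHCc=16 BbaaHHcc=8 BbaaHhCC=8 BbaaHhCc=16 BbaaHhcc=8 bbAaHHCC=4 bbAaHHCc=8 bbAaHHcc=4 bbAaHhCC=4 bbAaHhCc=8 bbAaHhcc=4 bbaaHHCC=4 bbaaHHCc=8 bbaaHHcc=4 bbaaHhCC=4 bbaaHhCc=8 bbaaHhcc=4
BBaaHhCC hits 4/256; gcd=4; 4÷4/256÷4 = 1/64

P(BBaaHhCC) = 1/64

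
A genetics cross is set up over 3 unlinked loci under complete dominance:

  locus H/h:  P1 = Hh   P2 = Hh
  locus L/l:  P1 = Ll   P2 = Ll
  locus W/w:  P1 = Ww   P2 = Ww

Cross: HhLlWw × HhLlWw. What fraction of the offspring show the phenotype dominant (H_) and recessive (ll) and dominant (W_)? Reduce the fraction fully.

HhLlWw gametes: HLW×1, HLw×1, HlW×1, Hlw×1, hLW×1, hLw×1, hlW×1, hlw×1
HhLlWw gametes: HLW×1, HLw×1, HlW×1, Hlw×1, hLW×1, hLw×1, hlW×1, hlw×1
HhLlWw×HhLlWw grid (8·8=64): HHLLWW=1 HHLLWw=2 HHLLww=1 HHLlWW=2 HHLlWw=4 HHLlww=2 HHllWW=1 HHllWw=2 HHllww=1 HhLLWW=2 HhLLWw=4 HhLLww=2 HhLlWW=4 HhLlWw=8 HhLlww=4 HhllWW=2 HhllWw=4 Hhllww=2 hhLLWW=1 hhLLWw=2 hhLLww=1 hhLlWW=2 hhLlWw=4 hhLlww=2 hhllWW=1 hhllWw=2 hhllww=1
H_ ll W_ hits 9/64; gcd=1; 9÷1/64÷1 = 9/64

P(H_ ll W_) = 9/64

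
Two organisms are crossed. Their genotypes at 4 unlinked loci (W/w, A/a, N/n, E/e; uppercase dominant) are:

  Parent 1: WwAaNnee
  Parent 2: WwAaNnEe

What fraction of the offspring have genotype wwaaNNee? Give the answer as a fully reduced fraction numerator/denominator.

WwAaNnee gametes: WANe×2, WAne×2, WaNe×2, Wane×2, wANe×2, wAne×2, waNe×2, wane×2
WwAaNnEe gametes: WANE×1, WANe×1, WAnE×1, WAne×1, WaNE×1, WaNe×1, WanE×1, Wane×1, wANE×1, wANe×1, wAnE×1, wAne×1, waNE×1, waNe×1, wanE×1, wane×1
WwAaNnee×WwAaNnEe grid (16·16=256): WWAANNEe=2 WWAANNee=2 WWAANnEe=4 WWAANnee=4 WWAAnnEe=2 WWAAnnee=2 WWAaNNEe=4 WWAaNNee=4 WWAaNnEe=8 WWAaNnee=8 WWAannEe=4 WWAannee=4 WWaaNNEe=2 WWaaNNee=2 WWaaNnEe=4 WWaaNnee=4 WWaannEe=2 WWaannee=2 WwAANNEe=4 WwAANNee=4 WwAANnEe=8 WwAANnee=8 WwAAnnEe=4 WwAAnnee=4 WwAaNNEe=8 WwAaNNee=8 WwAaNnEe=16 WwAaNnee=16 WwAannEe=8 WwAannee=8 WwaaNNEe=4 WwaaNNee=4 WwaaNnEe=8 WwaaNnee=8 WwaannEe=4 Wwaannee=4 wwAANNEe=2 wwAANNee=2 wwAANnEe=4 wwAANnee=4 wwAAnnEe=2 wwAAnnee=2 wwAaNNEe=4 wwAaNNee=4 wwAaNnEe=8 wwAaNnee=8 wwAannEe=4 wwAannee=4 wwaaNNEe=2 wwaaNNee=2 wwaaNnEe=4 wwaaNnee=4 wwaannEe=2 wwaannee=2
wwaaNNee hits 2/256; gcd=2; 2÷2/256÷2 = 1/128

P(wwaaNNee) = 1/128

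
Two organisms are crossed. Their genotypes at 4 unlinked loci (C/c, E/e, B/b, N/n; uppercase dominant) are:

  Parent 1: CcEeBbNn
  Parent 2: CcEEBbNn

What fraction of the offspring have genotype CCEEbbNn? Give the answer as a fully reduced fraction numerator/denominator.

CcEeBbNn gametes: CEBN×1, CEBn×1, CEbN×1, CEbn×1, CeBN×1, CeBn×1, CebN×1, Cebn×1, cEBN×1, cEBn×1, cEbN×1, cEbn×1, ceBN×1, ceBn×1, cebN×1, cebn×1
CcEEBbNn gametes: CEBN×2, CEBn×2, CEbN×2, CEbn×2, cEBN×2, cEBn×2, cEbN×2, cEbn×2
CcEeBbNn×CcEEBbNn grid (16·16=256): CCEEBBNN=2 CCEEBBNn=4 CCEEBBnn=2 CCEEBbNN=4 CCEEBbNn=8 CCEEBbnn=4 CCEEbbNN=2 CCEEbbNn=4 CCEEbbnn=2 CCEeBBNN=2 CCEeBBNn=4 CCEeBBnn=2 CCEeBbNN=4 CCEeBbNn=8 CCEeBbnn=4 CCEebbNN=2 CCEebbNn=4 CCEebbnn=2 CcEEBBNN=4 CcEEBBNn=8 CcEEBBnn=4 CcEEBbNN=8 CcEEBbNn=16 CcEEBbnn=8 CcEEbbNN=4 CcEEbbNn=8 CcEEbbnn=4 CcEeBBNN=4 CcEeBBNn=8 CcEeBBnn=4 CcEeBbNN=8 CcEeBbNn=16 CcEeBbnn=8 CcEebbNN=4 CcEebbNn=8 CcEebbnn=4 ccEEBBNN=2 ccEEBBNn=4 ccEEBBnn=2 ccEEBbNN=4 ccEEBbNn=8 ccEEBbnn=4 ccEEbbNN=2 ccEEbbNn=4 ccEEbbnn=2 ccEeBBNN=2 ccEeBBNn=4 ccEeBBnn=2 ccEeBbNN=4 ccEeBbNn=8 ccEeBbnn=4 ccEebbNN=2 ccEebbNn=4 ccEebbnn=2
CCEEbbNn hits 4/256; gcd=4; 4÷4/256÷4 = 1/64

P(CCEEbbNn) = 1/64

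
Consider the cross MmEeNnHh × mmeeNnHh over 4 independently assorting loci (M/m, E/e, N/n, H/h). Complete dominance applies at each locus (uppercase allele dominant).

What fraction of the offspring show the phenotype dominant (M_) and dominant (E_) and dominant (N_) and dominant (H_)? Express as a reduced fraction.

P(M_ E_ N_ H_) = 9/64

MmEeNnHh gametes: MENH×1, MENh×1, MEnH×1, MEnh×1, MeNH×1, MeNh×1, MenH×1, Menh×1, mENH×1, mENh×1, mEnH×1, mEnh×1, meNH×1, meNh×1, menH×1, menh×1
mmeeNnHh gametes: meNH×4, meNh×4, menH×4, menh×4
MmEeNnHh×mmeeNnHh grid (16·16=256): MmEeNNHH=4 MmEeNNHh=8 MmEeNNhh=4 MmEeNnHH=8 MmEeNnHh=16 MmEeNnhh=8 MmEennHH=4 MmEennHh=8 MmEennhh=4 MmeeNNHH=4 MmeeNNHh=8 MmeeNNhh=4 MmeeNnHH=8 MmeeNnHh=16 MmeeNnhh=8 MmeennHH=4 MmeennHh=8 Mmeennhh=4 mmEeNNHH=4 mmEeNNHh=8 mmEeNNhh=4 mmEeNnHH=8 mmEeNnHh=16 mmEeNnhh=8 mmEennHH=4 mmEennHh=8 mmEennhh=4 mmeeNNHH=4 mmeeNNHh=8 mmeeNNhh=4 mmeeNnHH=8 mmeeNnHh=16 mmeeNnhh=8 mmeennHH=4 mmeennHh=8 mmeennhh=4
M_ E_ N_ H_ hits 36/256; gcd=4; 36÷4/256÷4 = 9/64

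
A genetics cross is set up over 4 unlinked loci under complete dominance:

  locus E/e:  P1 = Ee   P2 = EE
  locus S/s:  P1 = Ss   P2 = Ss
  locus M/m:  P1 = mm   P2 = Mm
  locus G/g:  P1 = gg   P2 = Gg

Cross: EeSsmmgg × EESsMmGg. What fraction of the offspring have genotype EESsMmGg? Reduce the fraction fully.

EeSsmmgg gametes: ESmg×4, Esmg×4, eSmg×4, esmg×4
EESsMmGg gametes: ESMG×2, ESMg×2, ESmG×2, ESmg×2, EsMG×2, EsMg×2, EsmG×2, Esmg×2
EeSsmmgg×EESsMmGg grid (16·16=256): EESSMmGg=8 EESSMmgg=8 EESSmmGg=8 EESSmmgg=8 EESsMmGg=16 EESsMmgg=16 EESsmmGg=16 EESsmmgg=16 EEssMmGg=8 EEssMmgg=8 EEssmmGg=8 EEssmmgg=8 EeSSMmGg=8 EeSSMmgg=8 EeSSmmGg=8 EeSSmmgg=8 EeSsMmGg=16 EeSsMmgg=16 EeSsmmGg=16 EeSsmmgg=16 EessMmGg=8 EessMmgg=8 EessmmGg=8 Eessmmgg=8
EESsMmGg hits 16/256; gcd=16; 16÷16/256÷16 = 1/16

P(EESsMmGg) = 1/16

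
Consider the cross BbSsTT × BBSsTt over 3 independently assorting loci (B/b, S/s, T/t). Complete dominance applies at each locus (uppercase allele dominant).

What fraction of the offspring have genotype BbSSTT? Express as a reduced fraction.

P(BbSSTT) = 1/16

BbSsTT gametes: BST×2, BsT×2, bST×2, bsT×2
BBSsTt gametes: BST×2, BSt×2, BsT×2, Bst×2
BbSsTT×BBSsTt grid (8·8=64): BBSSTT=4 BBSSTt=4 BBSsTT=8 BBSsTt=8 BBssTT=4 BBssTt=4 BbSSTT=4 BbSSTt=4 BbSsTT=8 BbSsTt=8 BbssTT=4 BbssTt=4
BbSSTT hits 4/64; gcd=4; 4÷4/64÷4 = 1/16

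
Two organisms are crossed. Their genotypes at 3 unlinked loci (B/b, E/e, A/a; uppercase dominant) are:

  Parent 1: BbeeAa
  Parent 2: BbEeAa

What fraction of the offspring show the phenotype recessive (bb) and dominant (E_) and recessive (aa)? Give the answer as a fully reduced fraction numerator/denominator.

BbeeAa gametes: BeA×2, Bea×2, beA×2, bea×2
BbEeAa gametes: BEA×1, BEa×1, BeA×1, Bea×1, bEA×1, bEa×1, beA×1, bea×1
BbeeAa×BbEeAa grid (8·8=64): BBEeAA=2 BBEeAa=4 BBEeaa=2 BBeeAA=2 BBeeAa=4 BBeeaa=2 BbEeAA=4 BbEeAa=8 BbEeaa=4 BbeeAA=4 BbeeAa=8 Bbeeaa=4 bbEeAA=2 bbEeAa=4 bbEeaa=2 bbeeAA=2 bbeeAa=4 bbeeaa=2
bb E_ aa hits 2/64; gcd=2; 2÷2/64÷2 = 1/32

P(bb E_ aa) = 1/32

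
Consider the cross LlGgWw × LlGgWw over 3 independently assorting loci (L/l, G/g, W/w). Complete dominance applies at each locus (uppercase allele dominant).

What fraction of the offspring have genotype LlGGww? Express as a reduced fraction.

P(LlGGww) = 1/32

LlGgWw gametes: LGW×1, LGw×1, LgW×1, Lgw×1, lGW×1, lGw×1, lgW×1, lgw×1
LlGgWw gametes: LGW×1, LGw×1, LgW×1, Lgw×1, lGW×1, lGw×1, lgW×1, lgw×1
LlGgWw×LlGgWw grid (8·8=64): LLGGWW=1 LLGGWw=2 LLGGww=1 LLGgWW=2 LLGgWw=4 LLGgww=2 LLggWW=1 LLggWw=2 LLggww=1 LlGGWW=2 LlGGWw=4 LlGGww=2 LlGgWW=4 LlGgWw=8 LlGgww=4 LlggWW=2 LlggWw=4 Llggww=2 llGGWW=1 llGGWw=2 llGGww=1 llGgWW=2 llGgWw=4 llGgww=2 llggWW=1 llggWw=2 llggww=1
LlGGww hits 2/64; gcd=2; 2÷2/64÷2 = 1/32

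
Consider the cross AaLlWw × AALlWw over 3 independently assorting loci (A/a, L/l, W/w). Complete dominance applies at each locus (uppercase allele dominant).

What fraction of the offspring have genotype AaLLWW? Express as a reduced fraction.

P(AaLLWW) = 1/32

AaLlWw gametes: ALW×1, ALw×1, AlW×1, Alw×1, aLW×1, aLw×1, alW×1, alw×1
AALlWw gametes: ALW×2, ALw×2, AlW×2, Alw×2
AaLlWw×AALlWw grid (8·8=64): AALLWW=2 AALLWw=4 AALLww=2 AALlWW=4 AALlWw=8 AALlww=4 AAllWW=2 AAllWw=4 AAllww=2 AaLLWW=2 AaLLWw=4 AaLLww=2 AaLlWW=4 AaLlWw=8 AaLlww=4 AallWW=2 AallWw=4 Aallww=2
AaLLWW hits 2/64; gcd=2; 2÷2/64÷2 = 1/32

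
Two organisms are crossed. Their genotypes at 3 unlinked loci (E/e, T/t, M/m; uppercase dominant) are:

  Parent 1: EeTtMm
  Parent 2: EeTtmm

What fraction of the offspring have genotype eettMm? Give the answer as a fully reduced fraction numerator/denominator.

EeTtMm gametes: ETM×1, ETm×1, EtM×1, Etm×1, eTM×1, eTm×1, etM×1, etm×1
EeTtmm gametes: ETm×2, Etm×2, eTm×2, etm×2
EeTtMm×EeTtmm grid (8·8=64): EETTMm=2 EETTmm=2 EETtMm=4 EETtmm=4 EEttMm=2 EEttmm=2 EeTTMm=4 EeTTmm=4 EeTtMm=8 EeTtmm=8 EettMm=4 Eettmm=4 eeTTMm=2 eeTTmm=2 eeTtMm=4 eeTtmm=4 eettMm=2 eettmm=2
eettMm hits 2/64; gcd=2; 2÷2/64÷2 = 1/32

P(eettMm) = 1/32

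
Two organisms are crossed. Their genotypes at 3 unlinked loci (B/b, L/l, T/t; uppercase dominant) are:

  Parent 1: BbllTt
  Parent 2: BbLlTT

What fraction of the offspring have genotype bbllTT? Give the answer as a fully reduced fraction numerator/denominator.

BbllTt gametes: BlT×2, Blt×2, blT×2, blt×2
BbLlTT gametes: BLT×2, BlT×2, bLT×2, blT×2
BbllTt×BbLlTT grid (8·8=64): BBLlTT=4 BBLlTt=4 BBllTT=4 BBllTt=4 BbLlTT=8 BbLlTt=8 BbllTT=8 BbllTt=8 bbLlTT=4 bbLlTt=4 bbllTT=4 bbllTt=4
bbllTT hits 4/64; gcd=4; 4÷4/64÷4 = 1/16

P(bbllTT) = 1/16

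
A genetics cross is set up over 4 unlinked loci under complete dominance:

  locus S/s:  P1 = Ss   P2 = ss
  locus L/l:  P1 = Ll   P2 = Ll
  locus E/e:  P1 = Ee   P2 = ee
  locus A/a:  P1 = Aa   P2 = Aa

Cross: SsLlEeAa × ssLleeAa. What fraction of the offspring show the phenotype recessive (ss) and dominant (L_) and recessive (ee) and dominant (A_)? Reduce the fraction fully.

SsLlEeAa gametes: SLEA×1, SLEa×1, SLeA×1, SLea×1, SlEA×1, SlEa×1, SleA×1, Slea×1, sLEA×1, sLEa×1, sLeA×1, sLea×1, slEA×1, slEa×1, sleA×1, slea×1
ssLleeAa gametes: sLeA×4, sLea×4, sleA×4, slea×4
SsLlEeAa×ssLleeAa grid (16·16=256): SsLLEeAA=4 SsLLEeAa=8 SsLLEeaa=4 SsLLeeAA=4 SsLLeeAa=8 SsLLeeaa=4 SsLlEeAA=8 SsLlEeAa=16 SsLlEeaa=8 SsLleeAA=8 SsLleeAa=16 SsLleeaa=8 SsllEeAA=4 SsllEeAa=8 SsllEeaa=4 SslleeAA=4 SslleeAa=8 Sslleeaa=4 ssLLEeAA=4 ssLLEeAa=8 ssLLEeaa=4 ssLLeeAA=4 ssLLeeAa=8 ssLLeeaa=4 ssLlEeAA=8 ssLlEeAa=16 ssLlEeaa=8 ssLleeAA=8 ssLleeAa=16 ssLleeaa=8 ssllEeAA=4 ssllEeAa=8 ssllEeaa=4 sslleeAA=4 sslleeAa=8 sslleeaa=4
ss L_ ee A_ hits 36/256; gcd=4; 36÷4/256÷4 = 9/64

P(ss L_ ee A_) = 9/64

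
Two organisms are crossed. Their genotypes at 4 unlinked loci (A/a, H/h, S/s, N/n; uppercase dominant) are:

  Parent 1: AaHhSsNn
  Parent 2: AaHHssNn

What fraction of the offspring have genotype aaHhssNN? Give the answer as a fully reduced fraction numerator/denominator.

AaHhSsNn gametes: AHSN×1, AHSn×1, AHsN×1, AHsn×1, AhSN×1, AhSn×1, AhsN×1, Ahsn×1, aHSN×1, aHSn×1, aHsN×1, aHsn×1, ahSN×1, ahSn×1, ahsN×1, ahsn×1
AaHHssNn gametes: AHsN×4, AHsn×4, aHsN×4, aHsn×4
AaHhSsNn×AaHHssNn grid (16·16=256): AAHHSsNN=4 AAHHSsNn=8 AAHHSsnn=4 AAHHssNN=4 AAHHssNn=8 AAHHssnn=4 AAHhSsNN=4 AAHhSsNn=8 AAHhSsnn=4 AAHhssNN=4 AAHhssNn=8 AAHhssnn=4 AaHHSsNN=8 AaHHSsNn=16 AaHHSsnn=8 AaHHssNN=8 AaHHssNn=16 AaHHssnn=8 AaHhSsNN=8 AaHhSsNn=16 AaHhSsnn=8 AaHhssNN=8 AaHhssNn=16 AaHhssnn=8 aaHHSsNN=4 aaHHSsNn=8 aaHHSsnn=4 aaHHssNN=4 aaHHssNn=8 aaHHssnn=4 aaHhSsNN=4 aaHhSsNn=8 aaHhSsnn=4 aaHhssNN=4 aaHhssNn=8 aaHhssnn=4
aaHhssNN hits 4/256; gcd=4; 4÷4/256÷4 = 1/64

P(aaHhssNN) = 1/64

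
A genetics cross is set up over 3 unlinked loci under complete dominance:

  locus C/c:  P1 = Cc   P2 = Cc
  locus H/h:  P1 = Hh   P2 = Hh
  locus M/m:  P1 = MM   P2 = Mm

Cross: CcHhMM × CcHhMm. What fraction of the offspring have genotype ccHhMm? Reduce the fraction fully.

P(ccHhMm) = 1/16

CcHhMM gametes: CHM×2, ChM×2, cHM×2, chM×2
CcHhMm gametes: CHM×1, CHm×1, ChM×1, Chm×1, cHM×1, cHm×1, chM×1, chm×1
CcHhMM×CcHhMm grid (8·8=64): CCHHMM=2 CCHHMm=2 CCHhMM=4 CCHhMm=4 CChhMM=2 CChhMm=2 CcHHMM=4 CcHHMm=4 CcHhMM=8 CcHhMm=8 CchhMM=4 CchhMm=4 ccHHMM=2 ccHHMm=2 ccHhMM=4 ccHhMm=4 cchhMM=2 cchhMm=2
ccHhMm hits 4/64; gcd=4; 4÷4/64÷4 = 1/16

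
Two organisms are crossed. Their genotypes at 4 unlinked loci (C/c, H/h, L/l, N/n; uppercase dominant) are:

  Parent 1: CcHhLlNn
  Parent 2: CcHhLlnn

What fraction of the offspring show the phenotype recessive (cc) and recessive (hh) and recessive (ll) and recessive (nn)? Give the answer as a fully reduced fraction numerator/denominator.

P(cc hh ll nn) = 1/128

CcHhLlNn gametes: CHLN×1, CHLn×1, CHlN×1, CHln×1, ChLN×1, ChLn×1, ChlN×1, Chln×1, cHLN×1, cHLn×1, cHlN×1, cHln×1, chLN×1, chLn×1, chlN×1, chln×1
CcHhLlnn gametes: CHLn×2, CHln×2, ChLn×2, Chln×2, cHLn×2, cHln×2, chLn×2, chln×2
CcHhLlNn×CcHhLlnn grid (16·16=256): CCHHLLNn=2 CCHHLLnn=2 CCHHLlNn=4 CCHHLlnn=4 CCHHllNn=2 CCHHllnn=2 CCHhLLNn=4 CCHhLLnn=4 CCHhLlNn=8 CCHhLlnn=8 CCHhllNn=4 CCHhllnn=4 CChhLLNn=2 CChhLLnn=2 CChhLlNn=4 CChhLlnn=4 CChhllNn=2 CChhllnn=2 CcHHLLNn=4 CcHHLLnn=4 CcHHLlNn=8 CcHHLlnn=8 CcHHllNn=4 CcHHllnn=4 CcHhLLNn=8 CcHhLLnn=8 CcHhLlNn=16 CcHhLlnn=16 CcHhllNn=8 CcHhllnn=8 CchhLLNn=4 CchhLLnn=4 CchhLlNn=8 CchhLlnn=8 CchhllNn=4 Cchhllnn=4 ccHHLLNn=2 ccHHLLnn=2 ccHHLlNn=4 ccHHLlnn=4 ccHHllNn=2 ccHHllnn=2 ccHhLLNn=4 ccHhLLnn=4 ccHhLlNn=8 ccHhLlnn=8 ccHhllNn=4 ccHhllnn=4 cchhLLNn=2 cchhLLnn=2 cchhLlNn=4 cchhLlnn=4 cchhllNn=2 cchhllnn=2
cc hh ll nn hits 2/256; gcd=2; 2÷2/256÷2 = 1/128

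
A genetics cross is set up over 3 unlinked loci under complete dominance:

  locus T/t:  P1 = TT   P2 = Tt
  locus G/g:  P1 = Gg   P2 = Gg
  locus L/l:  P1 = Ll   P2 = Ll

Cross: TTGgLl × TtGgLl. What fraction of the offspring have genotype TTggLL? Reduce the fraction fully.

P(TTggLL) = 1/32

TTGgLl gametes: TGL×2, TGl×2, TgL×2, Tgl×2
TtGgLl gametes: TGL×1, TGl×1, TgL×1, Tgl×1, tGL×1, tGl×1, tgL×1, tgl×1
TTGgLl×TtGgLl grid (8·8=64): TTGGLL=2 TTGGLl=4 TTGGll=2 TTGgLL=4 TTGgLl=8 TTGgll=4 TTggLL=2 TTggLl=4 TTggll=2 TtGGLL=2 TtGGLl=4 TtGGll=2 TtGgLL=4 TtGgLl=8 TtGgll=4 TtggLL=2 TtggLl=4 Ttggll=2
TTggLL hits 2/64; gcd=2; 2÷2/64÷2 = 1/32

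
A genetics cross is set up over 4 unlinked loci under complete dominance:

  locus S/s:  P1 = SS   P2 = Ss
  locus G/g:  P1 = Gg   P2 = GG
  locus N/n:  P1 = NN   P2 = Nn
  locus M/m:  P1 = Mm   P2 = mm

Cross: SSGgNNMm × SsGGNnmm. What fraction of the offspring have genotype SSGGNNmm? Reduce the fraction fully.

SSGgNNMm gametes: SGNM×4, SGNm×4, SgNM×4, SgNm×4
SsGGNnmm gametes: SGNm×4, SGnm×4, sGNm×4, sGnm×4
SSGgNNMm×SsGGNnmm grid (16·16=256): SSGGNNMm=16 SSGGNNmm=16 SSGGNnMm=16 SSGGNnmm=16 SSGgNNMm=16 SSGgNNmm=16 SSGgNnMm=16 SSGgNnmm=16 SsGGNNMm=16 SsGGNNmm=16 SsGGNnMm=16 SsGGNnmm=16 SsGgNNMm=16 SsGgNNmm=16 SsGgNnMm=16 SsGgNnmm=16
SSGGNNmm hits 16/256; gcd=16; 16÷16/256÷16 = 1/16

P(SSGGNNmm) = 1/16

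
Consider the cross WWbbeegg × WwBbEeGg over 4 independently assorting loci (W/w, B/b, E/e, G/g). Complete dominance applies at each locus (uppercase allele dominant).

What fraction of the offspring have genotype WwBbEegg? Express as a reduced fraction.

WWbbeegg gametes: Wbeg×16
WwBbEeGg gametes: WBEG×1, WBEg×1, WBeG×1, WBeg×1, WbEG×1, WbEg×1, WbeG×1, Wbeg×1, wBEG×1, wBEg×1, wBeG×1, wBeg×1, wbEG×1, wbEg×1, wbeG×1, wbeg×1
WWbbeegg×WwBbEeGg grid (16·16=256): WWBbEeGg=16 WWBbEegg=16 WWBbeeGg=16 WWBbeegg=16 WWbbEeGg=16 WWbbEegg=16 WWbbeeGg=16 WWbbeegg=16 WwBbEeGg=16 WwBbEegg=16 WwBbeeGg=16 WwBbeegg=16 WwbbEeGg=16 WwbbEegg=16 WwbbeeGg=16 Wwbbeegg=16
WwBbEegg hits 16/256; gcd=16; 16÷16/256÷16 = 1/16

P(WwBbEegg) = 1/16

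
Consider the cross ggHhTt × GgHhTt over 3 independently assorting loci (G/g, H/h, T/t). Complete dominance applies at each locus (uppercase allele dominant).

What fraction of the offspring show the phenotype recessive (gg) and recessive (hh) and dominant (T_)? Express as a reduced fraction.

P(gg hh T_) = 3/32

ggHhTt gametes: gHT×2, gHt×2, ghT×2, ght×2
GgHhTt gametes: GHT×1, GHt×1, GhT×1, Ght×1, gHT×1, gHt×1, ghT×1, ght×1
ggHhTt×GgHhTt grid (8·8=64): GgHHTT=2 GgHHTt=4 GgHHtt=2 GgHhTT=4 GgHhTt=8 GgHhtt=4 GghhTT=2 GghhTt=4 Gghhtt=2 ggHHTT=2 ggHHTt=4 ggHHtt=2 ggHhTT=4 ggHhTt=8 ggHhtt=4 gghhTT=2 gghhTt=4 gghhtt=2
gg hh T_ hits 6/64; gcd=2; 6÷2/64÷2 = 3/32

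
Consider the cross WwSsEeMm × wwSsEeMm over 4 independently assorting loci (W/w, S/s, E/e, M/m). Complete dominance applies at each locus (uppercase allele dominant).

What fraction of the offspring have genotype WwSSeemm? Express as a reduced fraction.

WwSsEeMm gametes: WSEM×1, WSEm×1, WSeM×1, WSem×1, WsEM×1, WsEm×1, WseM×1, Wsem×1, wSEM×1, wSEm×1, wSeM×1, wSem×1, wsEM×1, wsEm×1, wseM×1, wsem×1
wwSsEeMm gametes: wSEM×2, wSEm×2, wSeM×2, wSem×2, wsEM×2, wsEm×2, wseM×2, wsem×2
WwSsEeMm×wwSsEeMm grid (16·16=256): WwSSEEMM=2 WwSSEEMm=4 WwSSEEmm=2 WwSSEeMM=4 WwSSEeMm=8 WwSSEemm=4 WwSSeeMM=2 WwSSeeMm=4 WwSSeemm=2 WwSsEEMM=4 WwSsEEMm=8 WwSsEEmm=4 WwSsEeMM=8 WwSsEeMm=16 WwSsEemm=8 WwSseeMM=4 WwSseeMm=8 WwSseemm=4 WwssEEMM=2 WwssEEMm=4 WwssEEmm=2 WwssEeMM=4 WwssEeMm=8 WwssEemm=4 WwsseeMM=2 WwsseeMm=4 Wwsseemm=2 wwSSEEMM=2 wwSSEEMm=4 wwSSEEmm=2 wwSSEeMM=4 wwSSEeMm=8 wwSSEemm=4 wwSSeeMM=2 wwSSeeMm=4 wwSSeemm=2 wwSsEEMM=4 wwSsEEMm=8 wwSsEEmm=4 wwSsEeMM=8 wwSsEeMm=16 wwSsEemm=8 wwSseeMM=4 wwSseeMm=8 wwSseemm=4 wwssEEMM=2 wwssEEMm=4 wwssEEmm=2 wwssEeMM=4 wwssEeMm=8 wwssEemm=4 wwsseeMM=2 wwsseeMm=4 wwsseemm=2
WwSSeemm hits 2/256; gcd=2; 2÷2/256÷2 = 1/128

P(WwSSeemm) = 1/128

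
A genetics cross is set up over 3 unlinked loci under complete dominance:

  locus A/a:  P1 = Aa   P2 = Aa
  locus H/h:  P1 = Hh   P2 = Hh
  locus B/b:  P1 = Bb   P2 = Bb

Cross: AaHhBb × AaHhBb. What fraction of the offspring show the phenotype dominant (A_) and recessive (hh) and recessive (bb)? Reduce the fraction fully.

AaHhBb gametes: AHB×1, AHb×1, AhB×1, Ahb×1, aHB×1, aHb×1, ahB×1, ahb×1
AaHhBb gametes: AHB×1, AHb×1, AhB×1, Ahb×1, aHB×1, aHb×1, ahB×1, ahb×1
AaHhBb×AaHhBb grid (8·8=64): AAHHBB=1 AAHHBb=2 AAHHbb=1 AAHhBB=2 AAHhBb=4 AAHhbb=2 AAhhBB=1 AAhhBb=2 AAhhbb=1 AaHHBB=2 AaHHBb=4 AaHHbb=2 AaHhBB=4 AaHhBb=8 AaHhbb=4 AahhBB=2 AahhBb=4 Aahhbb=2 aaHHBB=1 aaHHBb=2 aaHHbb=1 aaHhBB=2 aaHhBb=4 aaHhbb=2 aahhBB=1 aahhBb=2 aahhbb=1
A_ hh bb hits 3/64; gcd=1; 3÷1/64÷1 = 3/64

P(A_ hh bb) = 3/64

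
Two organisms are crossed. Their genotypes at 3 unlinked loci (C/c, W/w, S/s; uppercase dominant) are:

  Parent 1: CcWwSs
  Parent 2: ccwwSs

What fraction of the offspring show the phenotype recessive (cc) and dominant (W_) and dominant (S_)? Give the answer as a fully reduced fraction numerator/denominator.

P(cc W_ S_) = 3/16

CcWwSs gametes: CWS×1, CWs×1, CwS×1, Cws×1, cWS×1, cWs×1, cwS×1, cws×1
ccwwSs gametes: cwS×4, cws×4
CcWwSs×ccwwSs grid (8·8=64): CcWwSS=4 CcWwSs=8 CcWwss=4 CcwwSS=4 CcwwSs=8 Ccwwss=4 ccWwSS=4 ccWwSs=8 ccWwss=4 ccwwSS=4 ccwwSs=8 ccwwss=4
cc W_ S_ hits 12/64; gcd=4; 12÷4/64÷4 = 3/16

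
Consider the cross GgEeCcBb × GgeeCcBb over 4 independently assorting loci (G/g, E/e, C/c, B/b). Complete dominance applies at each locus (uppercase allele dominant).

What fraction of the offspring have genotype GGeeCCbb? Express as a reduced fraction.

GgEeCcBb gametes: GECB×1, GECb×1, GEcB×1, GEcb×1, GeCB×1, GeCb×1, GecB×1, Gecb×1, gECB×1, gECb×1, gEcB×1, gEcb×1, geCB×1, geCb×1, gecB×1, gecb×1
GgeeCcBb gametes: GeCB×2, GeCb×2, GecB×2, Gecb×2, geCB×2, geCb×2, gecB×2, gecb×2
GgEeCcBb×GgeeCcBb grid (16·16=256): GGEeCCBB=2 GGEeCCBb=4 GGEeCCbb=2 GGEeCcBB=4 GGEeCcBb=8 GGEeCcbb=4 GGEeccBB=2 GGEeccBb=4 GGEeccbb=2 GGeeCCBB=2 GGeeCCBb=4 GGeeCCbb=2 GGeeCcBB=4 GGeeCcBb=8 GGeeCcbb=4 GGeeccBB=2 GGeeccBb=4 GGeeccbb=2 GgEeCCBB=4 GgEeCCBb=8 GgEeCCbb=4 GgEeCcBB=8 GgEeCcBb=16 GgEeCcbb=8 GgEeccBB=4 GgEeccBb=8 GgEeccbb=4 GgeeCCBB=4 GgeeCCBb=8 GgeeCCbb=4 GgeeCcBB=8 GgeeCcBb=16 GgeeCcbb=8 GgeeccBB=4 GgeeccBb=8 Ggeeccbb=4 ggEeCCBB=2 ggEeCCBb=4 ggEeCCbb=2 ggEeCcBB=4 ggEeCcBb=8 ggEeCcbb=4 ggEeccBB=2 ggEeccBb=4 ggEeccbb=2 ggeeCCBB=2 ggeeCCBb=4 ggeeCCbb=2 ggeeCcBB=4 ggeeCcBb=8 ggeeCcbb=4 ggeeccBB=2 ggeeccBb=4 ggeeccbb=2
GGeeCCbb hits 2/256; gcd=2; 2÷2/256÷2 = 1/128

P(GGeeCCbb) = 1/128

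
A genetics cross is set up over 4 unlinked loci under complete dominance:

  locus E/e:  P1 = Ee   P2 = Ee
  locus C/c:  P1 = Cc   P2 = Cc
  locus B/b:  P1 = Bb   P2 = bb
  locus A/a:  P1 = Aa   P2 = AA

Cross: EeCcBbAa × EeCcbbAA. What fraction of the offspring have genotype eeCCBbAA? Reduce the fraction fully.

EeCcBbAa gametes: ECBA×1, ECBa×1, ECbA×1, ECba×1, EcBA×1, EcBa×1, EcbA×1, Ecba×1, eCBA×1, eCBa×1, eCbA×1, eCba×1, ecBA×1, ecBa×1, ecbA×1, ecba×1
EeCcbbAA gametes: ECbA×4, EcbA×4, eCbA×4, ecbA×4
EeCcBbAa×EeCcbbAA grid (16·16=256): EECCBbAA=4 EECCBbAa=4 EECCbbAA=4 EECCbbAa=4 EECcBbAA=8 EECcBbAa=8 EECcbbAA=8 EECcbbAa=8 EEccBbAA=4 EEccBbAa=4 EEccbbAA=4 EEccbbAa=4 EeCCBbAA=8 EeCCBbAa=8 EeCCbbAA=8 EeCCbbAa=8 EeCcBbAA=16 EeCcBbAa=16 EeCcbbAA=16 EeCcbbAa=16 EeccBbAA=8 EeccBbAa=8 EeccbbAA=8 EeccbbAa=8 eeCCBbAA=4 eeCCBbAa=4 eeCCbbAA=4 eeCCbbAa=4 eeCcBbAA=8 eeCcBbAa=8 eeCcbbAA=8 eeCcbbAa=8 eeccBbAA=4 eeccBbAa=4 eeccbbAA=4 eeccbbAa=4
eeCCBbAA hits 4/256; gcd=4; 4÷4/256÷4 = 1/64

P(eeCCBbAA) = 1/64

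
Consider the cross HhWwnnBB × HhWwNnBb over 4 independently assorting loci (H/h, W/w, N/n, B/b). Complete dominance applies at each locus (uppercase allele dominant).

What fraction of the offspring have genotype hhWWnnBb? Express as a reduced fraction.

P(hhWWnnBb) = 1/64

HhWwnnBB gametes: HWnB×4, HwnB×4, hWnB×4, hwnB×4
HhWwNnBb gametes: HWNB×1, HWNb×1, HWnB×1, HWnb×1, HwNB×1, HwNb×1, HwnB×1, Hwnb×1, hWNB×1, hWNb×1, hWnB×1, hWnb×1, hwNB×1, hwNb×1, hwnB×1, hwnb×1
HhWwnnBB×HhWwNnBb grid (16·16=256): HHWWNnBB=4 HHWWNnBb=4 HHWWnnBB=4 HHWWnnBb=4 HHWwNnBB=8 HHWwNnBb=8 HHWwnnBB=8 HHWwnnBb=8 HHwwNnBB=4 HHwwNnBb=4 HHwwnnBB=4 HHwwnnBb=4 HhWWNnBB=8 HhWWNnBb=8 HhWWnnBB=8 HhWWnnBb=8 HhWwNnBB=16 HhWwNnBb=16 HhWwnnBB=16 HhWwnnBb=16 HhwwNnBB=8 HhwwNnBb=8 HhwwnnBB=8 HhwwnnBb=8 hhWWNnBB=4 hhWWNnBb=4 hhWWnnBB=4 hhWWnnBb=4 hhWwNnBB=8 hhWwNnBb=8 hhWwnnBB=8 hhWwnnBb=8 hhwwNnBB=4 hhwwNnBb=4 hhwwnnBB=4 hhwwnnBb=4
hhWWnnBb hits 4/256; gcd=4; 4÷4/256÷4 = 1/64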